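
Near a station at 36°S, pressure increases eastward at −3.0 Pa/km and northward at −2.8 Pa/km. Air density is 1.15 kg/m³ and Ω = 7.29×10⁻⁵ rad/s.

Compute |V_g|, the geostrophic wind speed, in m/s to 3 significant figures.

Coriolis parameter at 36°S:
f = 2Ω sin φ = 2 × 7.29×10⁻⁵ × sin 36° = 8.57×10⁻⁵ s⁻¹
In the Southern Hemisphere f is negative: f = −8.57×10⁻⁵ s⁻¹.
Component geostrophic relations (x east, y north):
u_g = −(1/(fρ)) ∂P/∂y,  v_g = (1/(fρ)) ∂P/∂x
u_g = −(−2.8×10⁻³)/(−8.57×10⁻⁵ × 1.15) = −28.4 m/s;  v_g = (−3.0×10⁻³)/(−8.57×10⁻⁵ × 1.15) = 30.4 m/s
|V_g| = √(u_g² + v_g²) = 41.6 m/s

41.6 m/s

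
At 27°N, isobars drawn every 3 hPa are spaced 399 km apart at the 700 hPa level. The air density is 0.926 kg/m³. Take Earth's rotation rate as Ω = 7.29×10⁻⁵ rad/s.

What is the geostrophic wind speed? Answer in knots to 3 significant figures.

Coriolis parameter at 27°N:
f = 2Ω sin φ = 2 × 7.29×10⁻⁵ × sin 27° = 6.62×10⁻⁵ s⁻¹
Pressure gradient: |∂P/∂n| = 300 Pa / 399000 m = 7.52×10⁻⁴ Pa/m
Geostrophic balance (pressure-gradient force = Coriolis force):
V_g = (1/(fρ)) |∂P/∂n| = 7.52×10⁻⁴ / (6.62×10⁻⁵ × 0.926) = 12.3 m/s
Converting: 12.3 m/s × 1.944 = 23.8 knots

23.8 knots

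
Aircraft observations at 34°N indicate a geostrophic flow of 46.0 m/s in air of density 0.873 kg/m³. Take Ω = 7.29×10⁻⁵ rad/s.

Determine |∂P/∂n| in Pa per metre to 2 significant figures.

Coriolis parameter at 34°N:
f = 2Ω sin φ = 2 × 7.29×10⁻⁵ × sin 34° = 8.15×10⁻⁵ s⁻¹
Geostrophic balance rearranged: |∂P/∂n| = f ρ V_g
|∂P/∂n| = 8.15×10⁻⁵ × 0.873 × 46.0 = 3.27×10⁻³ Pa/m

3.3×10⁻³ Pa/m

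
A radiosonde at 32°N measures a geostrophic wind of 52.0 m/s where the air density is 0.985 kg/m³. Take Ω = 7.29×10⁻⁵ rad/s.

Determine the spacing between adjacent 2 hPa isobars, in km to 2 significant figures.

Coriolis parameter at 32°N:
f = 2Ω sin φ = 2 × 7.29×10⁻⁵ × sin 32° = 7.73×10⁻⁵ s⁻¹
Geostrophic balance rearranged: |∂P/∂n| = f ρ V_g
|∂P/∂n| = 7.73×10⁻⁵ × 0.985 × 52.0 = 3.96×10⁻³ Pa/m
Isobar spacing: Δn = ΔP/|∂P/∂n| = 200 Pa / 3.96×10⁻³ Pa/m = 50539 m ≈ 51 km

51 km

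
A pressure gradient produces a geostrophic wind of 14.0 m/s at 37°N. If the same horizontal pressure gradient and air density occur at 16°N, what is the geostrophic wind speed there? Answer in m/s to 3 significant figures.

With the same pressure gradient and density, V_g ∝ 1/f ∝ 1/sin φ.
V₂ = V₁ · sin φ₁ / sin φ₂ = 14.0 × sin 37° / sin 16°
V₂ = 14.0 × 0.6018/0.2756 = 30.6 m/s

30.6 m/s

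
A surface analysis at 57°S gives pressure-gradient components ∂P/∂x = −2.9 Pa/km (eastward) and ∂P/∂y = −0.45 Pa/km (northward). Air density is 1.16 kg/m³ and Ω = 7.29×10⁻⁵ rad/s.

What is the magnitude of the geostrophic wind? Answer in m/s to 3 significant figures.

20.7 m/s

Coriolis parameter at 57°S:
f = 2Ω sin φ = 2 × 7.29×10⁻⁵ × sin 57° = 1.22×10⁻⁴ s⁻¹
In the Southern Hemisphere f is negative: f = −1.22×10⁻⁴ s⁻¹.
Component geostrophic relations (x east, y north):
u_g = −(1/(fρ)) ∂P/∂y,  v_g = (1/(fρ)) ∂P/∂x
u_g = −(−0.45×10⁻³)/(−1.22×10⁻⁴ × 1.16) = −3.17 m/s;  v_g = (−2.9×10⁻³)/(−1.22×10⁻⁴ × 1.16) = 20.4 m/s
|V_g| = √(u_g² + v_g²) = 20.7 m/s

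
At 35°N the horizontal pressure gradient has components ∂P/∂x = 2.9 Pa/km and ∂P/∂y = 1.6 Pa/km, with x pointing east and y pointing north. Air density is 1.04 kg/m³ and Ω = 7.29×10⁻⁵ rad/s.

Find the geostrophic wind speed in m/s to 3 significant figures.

38.1 m/s

Coriolis parameter at 35°N:
f = 2Ω sin φ = 2 × 7.29×10⁻⁵ × sin 35° = 8.36×10⁻⁵ s⁻¹
Component geostrophic relations (x east, y north):
u_g = −(1/(fρ)) ∂P/∂y,  v_g = (1/(fρ)) ∂P/∂x
u_g = −(1.6×10⁻³)/(8.36×10⁻⁵ × 1.04) = −18.4 m/s;  v_g = (2.9×10⁻³)/(8.36×10⁻⁵ × 1.04) = 33.3 m/s
|V_g| = √(u_g² + v_g²) = 38.1 m/s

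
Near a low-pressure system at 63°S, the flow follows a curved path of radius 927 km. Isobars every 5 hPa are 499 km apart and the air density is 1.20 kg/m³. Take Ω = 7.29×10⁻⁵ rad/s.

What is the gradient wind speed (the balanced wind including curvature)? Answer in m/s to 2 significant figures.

6.1 m/s

Coriolis parameter at 63°S:
f = 2Ω sin φ = 2 × 7.29×10⁻⁵ × sin 63° = 1.30×10⁻⁴ s⁻¹
Pressure gradient: |∂P/∂n| = 500 Pa / 499000 m = 1.00×10⁻³ Pa/m
Geostrophic speed: V_g = |∂P/∂n|/(fρ) = 1.00×10⁻³/(1.30×10⁻⁴ × 1.20) = 6.43 m/s
Around a low, centrifugal force acts outward with Coriolis, so pressure-gradient force balances both:
(1/ρ)|∂P/∂n| = fV + V²/R  →  V² + fR·V − fR·V_g = 0
With fR = 1.30×10⁻⁴ × 927×10³ m = 120 m/s:
V = [−fR + √((fR)² + 4 fR V_g)]/2 = [−120 + √(120² + 4×120×6.43)]/2 = 6.12 m/s
Subgeostrophic (V < V_g = 6.43 m/s), as expected around a low.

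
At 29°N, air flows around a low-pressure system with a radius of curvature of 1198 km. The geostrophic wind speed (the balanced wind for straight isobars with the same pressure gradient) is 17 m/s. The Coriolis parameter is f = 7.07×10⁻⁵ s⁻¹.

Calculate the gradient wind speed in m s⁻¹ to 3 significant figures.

Around a low, centrifugal force acts outward with Coriolis, so pressure-gradient force balances both:
(1/ρ)|∂P/∂n| = fV + V²/R  →  V² + fR·V − fR·V_g = 0
With fR = 7.07×10⁻⁵ × 1198×10³ m = 84.7 m/s:
V = [−fR + √((fR)² + 4 fR V_g)]/2 = [−84.7 + √(84.7² + 4×84.7×17)]/2 = 14.5 m/s
Subgeostrophic (V < V_g = 17 m/s), as expected around a low.

14.5 m s⁻¹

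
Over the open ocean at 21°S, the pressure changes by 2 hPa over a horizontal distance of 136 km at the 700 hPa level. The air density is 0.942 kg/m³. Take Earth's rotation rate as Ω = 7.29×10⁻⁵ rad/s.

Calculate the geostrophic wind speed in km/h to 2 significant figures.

110 km/h

Coriolis parameter at 21°S:
f = 2Ω sin φ = 2 × 7.29×10⁻⁵ × sin 21° = 5.23×10⁻⁵ s⁻¹
Pressure gradient: |∂P/∂n| = 200 Pa / 136000 m = 1.47×10⁻³ Pa/m
Geostrophic balance (pressure-gradient force = Coriolis force):
V_g = (1/(fρ)) |∂P/∂n| = 1.47×10⁻³ / (5.23×10⁻⁵ × 0.942) = 29.9 m/s
Converting: 29.9 m/s × 3.6 = 110 km/h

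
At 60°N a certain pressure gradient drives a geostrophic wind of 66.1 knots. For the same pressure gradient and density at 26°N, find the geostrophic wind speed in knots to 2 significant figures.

130 knots

With the same pressure gradient and density, V_g ∝ 1/f ∝ 1/sin φ.
V₂ = V₁ · sin φ₁ / sin φ₂ = 66.1 × sin 60° / sin 26°
V₂ = 66.1 × 0.8660/0.4384 = 130 knots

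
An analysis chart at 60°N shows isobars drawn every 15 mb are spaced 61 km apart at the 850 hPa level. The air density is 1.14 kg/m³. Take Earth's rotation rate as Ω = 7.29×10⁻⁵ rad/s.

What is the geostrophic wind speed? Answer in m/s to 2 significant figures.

170 m/s

Coriolis parameter at 60°N:
f = 2Ω sin φ = 2 × 7.29×10⁻⁵ × sin 60° = 1.26×10⁻⁴ s⁻¹
Pressure gradient: |∂P/∂n| = 1500 Pa / 61000 m = 2.46×10⁻² Pa/m
Geostrophic balance (pressure-gradient force = Coriolis force):
V_g = (1/(fρ)) |∂P/∂n| = 2.46×10⁻² / (1.26×10⁻⁴ × 1.14) = 171 m/s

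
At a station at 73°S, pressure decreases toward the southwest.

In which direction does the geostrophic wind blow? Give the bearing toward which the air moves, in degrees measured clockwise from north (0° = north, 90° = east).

135°

The pressure-gradient force points toward the southwest (bearing 225°).
Geostrophic balance: in the Southern Hemisphere the Coriolis force deflects motion to the left, so the geostrophic wind blows 90° to the left of the pressure-gradient force (low pressure on the right).
Rotating 225° by 90° counterclockwise gives 135° — the wind blows toward the southeast.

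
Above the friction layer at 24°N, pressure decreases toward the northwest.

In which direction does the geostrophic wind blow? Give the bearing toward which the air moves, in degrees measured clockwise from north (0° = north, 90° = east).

045°

The pressure-gradient force points toward the northwest (bearing 315°).
Geostrophic balance: in the Northern Hemisphere the Coriolis force deflects motion to the right, so the geostrophic wind blows 90° to the right of the pressure-gradient force (low pressure on the left).
Rotating 315° by 90° clockwise gives 045° — the wind blows toward the northeast.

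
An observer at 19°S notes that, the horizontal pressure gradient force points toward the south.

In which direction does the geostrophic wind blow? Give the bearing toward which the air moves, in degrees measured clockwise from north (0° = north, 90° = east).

The pressure-gradient force points toward the south (bearing 180°).
Geostrophic balance: in the Southern Hemisphere the Coriolis force deflects motion to the left, so the geostrophic wind blows 90° to the left of the pressure-gradient force (low pressure on the right).
Rotating 180° by 90° counterclockwise gives 090° — the wind blows toward the east.

090°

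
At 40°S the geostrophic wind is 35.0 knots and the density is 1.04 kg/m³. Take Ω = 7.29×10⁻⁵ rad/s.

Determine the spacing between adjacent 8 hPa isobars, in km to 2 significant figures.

Coriolis parameter at 40°S:
f = 2Ω sin φ = 2 × 7.29×10⁻⁵ × sin 40° = 9.37×10⁻⁵ s⁻¹
Wind speed in SI: 35.0 knots = 18.0 m/s
Geostrophic balance rearranged: |∂P/∂n| = f ρ V_g
|∂P/∂n| = 9.37×10⁻⁵ × 1.04 × 18.0 = 1.75×10⁻³ Pa/m
Isobar spacing: Δn = ΔP/|∂P/∂n| = 800 Pa / 1.75×10⁻³ Pa/m = 455854 m ≈ 460 km

460 km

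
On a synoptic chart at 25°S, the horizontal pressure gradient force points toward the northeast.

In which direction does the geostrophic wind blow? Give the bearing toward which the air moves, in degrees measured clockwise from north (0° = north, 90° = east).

The pressure-gradient force points toward the northeast (bearing 045°).
Geostrophic balance: in the Southern Hemisphere the Coriolis force deflects motion to the left, so the geostrophic wind blows 90° to the left of the pressure-gradient force (low pressure on the right).
Rotating 045° by 90° counterclockwise gives 315° — the wind blows toward the northwest.

315°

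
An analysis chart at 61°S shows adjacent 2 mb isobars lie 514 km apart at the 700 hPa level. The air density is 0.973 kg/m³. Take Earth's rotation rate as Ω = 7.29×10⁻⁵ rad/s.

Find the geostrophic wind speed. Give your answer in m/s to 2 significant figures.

Coriolis parameter at 61°S:
f = 2Ω sin φ = 2 × 7.29×10⁻⁵ × sin 61° = 1.28×10⁻⁴ s⁻¹
Pressure gradient: |∂P/∂n| = 200 Pa / 514000 m = 3.89×10⁻⁴ Pa/m
Geostrophic balance (pressure-gradient force = Coriolis force):
V_g = (1/(fρ)) |∂P/∂n| = 3.89×10⁻⁴ / (1.28×10⁻⁴ × 0.973) = 3.14 m/s

3.1 m/s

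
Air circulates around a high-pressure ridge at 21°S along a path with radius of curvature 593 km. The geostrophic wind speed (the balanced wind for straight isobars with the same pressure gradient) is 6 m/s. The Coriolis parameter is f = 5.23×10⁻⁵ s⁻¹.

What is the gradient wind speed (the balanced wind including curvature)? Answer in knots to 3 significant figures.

Around a high, pressure-gradient force acts outward with centrifugal, so Coriolis balances both:
fV = (1/ρ)|∂P/∂n| + V²/R  →  V² − fR·V + fR·V_g = 0
With fR = 5.23×10⁻⁵ × 593×10³ m = 31.0 m/s:
V = [fR − √((fR)² − 4 fR V_g)]/2 = [31.0 − √(31.0² − 4×31.0×6)]/2 = 8.13 m/s
Supergeostrophic (V > V_g = 6 m/s), as expected around a high.
Converting: 8.13 m/s × 1.944 = 15.8 knots

15.8 knots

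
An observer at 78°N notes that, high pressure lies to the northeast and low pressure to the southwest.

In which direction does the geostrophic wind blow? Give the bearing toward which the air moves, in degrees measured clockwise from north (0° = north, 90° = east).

315°

The pressure-gradient force points toward the southwest (bearing 225°).
Geostrophic balance: in the Northern Hemisphere the Coriolis force deflects motion to the right, so the geostrophic wind blows 90° to the right of the pressure-gradient force (low pressure on the left).
Rotating 225° by 90° clockwise gives 315° — the wind blows toward the northwest.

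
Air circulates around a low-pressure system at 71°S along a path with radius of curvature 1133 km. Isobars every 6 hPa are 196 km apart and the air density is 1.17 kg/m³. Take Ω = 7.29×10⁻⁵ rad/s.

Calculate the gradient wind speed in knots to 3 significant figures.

Coriolis parameter at 71°S:
f = 2Ω sin φ = 2 × 7.29×10⁻⁵ × sin 71° = 1.38×10⁻⁴ s⁻¹
Pressure gradient: |∂P/∂n| = 600 Pa / 196000 m = 3.06×10⁻³ Pa/m
Geostrophic speed: V_g = |∂P/∂n|/(fρ) = 3.06×10⁻³/(1.38×10⁻⁴ × 1.17) = 19.0 m/s
Around a low, centrifugal force acts outward with Coriolis, so pressure-gradient force balances both:
(1/ρ)|∂P/∂n| = fV + V²/R  →  V² + fR·V − fR·V_g = 0
With fR = 1.38×10⁻⁴ × 1133×10³ m = 156 m/s:
V = [−fR + √((fR)² + 4 fR V_g)]/2 = [−156 + √(156² + 4×156×19)]/2 = 17.1 m/s
Subgeostrophic (V < V_g = 19 m/s), as expected around a low.
Converting: 17.1 m/s × 1.944 = 33.3 knots

33.3 knots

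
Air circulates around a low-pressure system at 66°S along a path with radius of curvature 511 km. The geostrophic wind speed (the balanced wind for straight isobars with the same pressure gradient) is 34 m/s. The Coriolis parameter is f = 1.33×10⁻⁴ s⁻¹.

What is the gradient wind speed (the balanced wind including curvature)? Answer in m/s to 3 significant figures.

24.9 m/s

Around a low, centrifugal force acts outward with Coriolis, so pressure-gradient force balances both:
(1/ρ)|∂P/∂n| = fV + V²/R  →  V² + fR·V − fR·V_g = 0
With fR = 1.33×10⁻⁴ × 511×10³ m = 68.0 m/s:
V = [−fR + √((fR)² + 4 fR V_g)]/2 = [−68.0 + √(68.0² + 4×68.0×34)]/2 = 24.9 m/s
Subgeostrophic (V < V_g = 34 m/s), as expected around a low.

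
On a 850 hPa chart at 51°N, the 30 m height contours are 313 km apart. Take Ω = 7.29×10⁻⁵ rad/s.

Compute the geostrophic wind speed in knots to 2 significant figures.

Coriolis parameter at 51°N:
f = 2Ω sin φ = 2 × 7.29×10⁻⁵ × sin 51° = 1.13×10⁻⁴ s⁻¹
Height gradient: |∂Z/∂n| = 30 m / 313000 m = 9.58×10⁻⁵
On a pressure surface, geostrophic balance gives V_g = (g/f)|∂Z/∂n|:
V_g = 9.81 × 9.58×10⁻⁵ / 1.13×10⁻⁴ = 8.30 m/s
Converting: 8.30 m/s × 1.944 = 16 knots

16 knots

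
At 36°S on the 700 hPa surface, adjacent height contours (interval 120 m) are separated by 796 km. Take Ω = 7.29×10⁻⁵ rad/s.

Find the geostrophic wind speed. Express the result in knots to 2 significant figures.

34 knots

Coriolis parameter at 36°S:
f = 2Ω sin φ = 2 × 7.29×10⁻⁵ × sin 36° = 8.57×10⁻⁵ s⁻¹
Height gradient: |∂Z/∂n| = 120 m / 796000 m = 1.51×10⁻⁴
On a pressure surface, geostrophic balance gives V_g = (g/f)|∂Z/∂n|:
V_g = 9.81 × 1.51×10⁻⁴ / 8.57×10⁻⁵ = 17.3 m/s
Converting: 17.3 m/s × 1.944 = 34 knots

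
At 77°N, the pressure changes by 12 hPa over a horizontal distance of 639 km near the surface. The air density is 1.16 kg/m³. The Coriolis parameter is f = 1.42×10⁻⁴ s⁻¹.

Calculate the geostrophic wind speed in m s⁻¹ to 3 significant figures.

11.4 m s⁻¹

Pressure gradient: |∂P/∂n| = 1200 Pa / 639000 m = 1.88×10⁻³ Pa/m
Geostrophic balance (pressure-gradient force = Coriolis force):
V_g = (1/(fρ)) |∂P/∂n| = 1.88×10⁻³ / (1.42×10⁻⁴ × 1.16) = 11.4 m/s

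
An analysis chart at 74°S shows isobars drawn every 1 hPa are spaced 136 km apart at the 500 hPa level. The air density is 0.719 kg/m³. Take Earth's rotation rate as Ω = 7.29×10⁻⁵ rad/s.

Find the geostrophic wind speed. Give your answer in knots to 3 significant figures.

14.2 knots

Coriolis parameter at 74°S:
f = 2Ω sin φ = 2 × 7.29×10⁻⁵ × sin 74° = 1.40×10⁻⁴ s⁻¹
Pressure gradient: |∂P/∂n| = 100 Pa / 136000 m = 7.35×10⁻⁴ Pa/m
Geostrophic balance (pressure-gradient force = Coriolis force):
V_g = (1/(fρ)) |∂P/∂n| = 7.35×10⁻⁴ / (1.40×10⁻⁴ × 0.719) = 7.30 m/s
Converting: 7.30 m/s × 1.944 = 14.2 knots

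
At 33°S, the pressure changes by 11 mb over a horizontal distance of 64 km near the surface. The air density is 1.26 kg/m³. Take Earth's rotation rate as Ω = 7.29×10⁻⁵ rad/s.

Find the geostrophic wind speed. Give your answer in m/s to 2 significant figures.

Coriolis parameter at 33°S:
f = 2Ω sin φ = 2 × 7.29×10⁻⁵ × sin 33° = 7.94×10⁻⁵ s⁻¹
Pressure gradient: |∂P/∂n| = 1100 Pa / 64000 m = 1.72×10⁻² Pa/m
Geostrophic balance (pressure-gradient force = Coriolis force):
V_g = (1/(fρ)) |∂P/∂n| = 1.72×10⁻² / (7.94×10⁻⁵ × 1.26) = 172 m/s

170 m/s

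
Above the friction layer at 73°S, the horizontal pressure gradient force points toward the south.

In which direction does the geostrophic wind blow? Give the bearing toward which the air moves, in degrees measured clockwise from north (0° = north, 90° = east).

The pressure-gradient force points toward the south (bearing 180°).
Geostrophic balance: in the Southern Hemisphere the Coriolis force deflects motion to the left, so the geostrophic wind blows 90° to the left of the pressure-gradient force (low pressure on the right).
Rotating 180° by 90° counterclockwise gives 090° — the wind blows toward the east.

090°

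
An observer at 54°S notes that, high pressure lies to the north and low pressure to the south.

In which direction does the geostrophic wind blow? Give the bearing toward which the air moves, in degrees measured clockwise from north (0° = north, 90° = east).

The pressure-gradient force points toward the south (bearing 180°).
Geostrophic balance: in the Southern Hemisphere the Coriolis force deflects motion to the left, so the geostrophic wind blows 90° to the left of the pressure-gradient force (low pressure on the right).
Rotating 180° by 90° counterclockwise gives 090° — the wind blows toward the east.

090°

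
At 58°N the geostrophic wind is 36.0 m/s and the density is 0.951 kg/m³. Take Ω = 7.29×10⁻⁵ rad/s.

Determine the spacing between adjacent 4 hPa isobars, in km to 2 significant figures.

Coriolis parameter at 58°N:
f = 2Ω sin φ = 2 × 7.29×10⁻⁵ × sin 58° = 1.24×10⁻⁴ s⁻¹
Geostrophic balance rearranged: |∂P/∂n| = f ρ V_g
|∂P/∂n| = 1.24×10⁻⁴ × 0.951 × 36.0 = 4.23×10⁻³ Pa/m
Isobar spacing: Δn = ΔP/|∂P/∂n| = 400 Pa / 4.23×10⁻³ Pa/m = 94493 m ≈ 94 km

94 km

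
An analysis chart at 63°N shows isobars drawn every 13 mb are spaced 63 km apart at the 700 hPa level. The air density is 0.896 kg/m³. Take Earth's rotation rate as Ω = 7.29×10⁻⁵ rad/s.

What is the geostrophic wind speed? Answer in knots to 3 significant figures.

Coriolis parameter at 63°N:
f = 2Ω sin φ = 2 × 7.29×10⁻⁵ × sin 63° = 1.30×10⁻⁴ s⁻¹
Pressure gradient: |∂P/∂n| = 1300 Pa / 63000 m = 2.06×10⁻² Pa/m
Geostrophic balance (pressure-gradient force = Coriolis force):
V_g = (1/(fρ)) |∂P/∂n| = 2.06×10⁻² / (1.30×10⁻⁴ × 0.896) = 177 m/s
Converting: 177 m/s × 1.944 = 345 knots

345 knots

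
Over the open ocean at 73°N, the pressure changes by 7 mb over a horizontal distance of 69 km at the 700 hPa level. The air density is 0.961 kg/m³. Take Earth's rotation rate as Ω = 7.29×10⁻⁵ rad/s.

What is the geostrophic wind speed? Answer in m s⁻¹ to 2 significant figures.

76 m s⁻¹

Coriolis parameter at 73°N:
f = 2Ω sin φ = 2 × 7.29×10⁻⁵ × sin 73° = 1.39×10⁻⁴ s⁻¹
Pressure gradient: |∂P/∂n| = 700 Pa / 69000 m = 1.01×10⁻² Pa/m
Geostrophic balance (pressure-gradient force = Coriolis force):
V_g = (1/(fρ)) |∂P/∂n| = 1.01×10⁻² / (1.39×10⁻⁴ × 0.961) = 75.7 m/s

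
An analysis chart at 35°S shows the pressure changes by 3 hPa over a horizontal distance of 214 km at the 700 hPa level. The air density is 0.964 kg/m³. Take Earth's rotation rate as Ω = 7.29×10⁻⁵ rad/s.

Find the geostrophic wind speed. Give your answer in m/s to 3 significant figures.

Coriolis parameter at 35°S:
f = 2Ω sin φ = 2 × 7.29×10⁻⁵ × sin 35° = 8.36×10⁻⁵ s⁻¹
Pressure gradient: |∂P/∂n| = 300 Pa / 214000 m = 1.40×10⁻³ Pa/m
Geostrophic balance (pressure-gradient force = Coriolis force):
V_g = (1/(fρ)) |∂P/∂n| = 1.40×10⁻³ / (8.36×10⁻⁵ × 0.964) = 17.4 m/s

17.4 m/s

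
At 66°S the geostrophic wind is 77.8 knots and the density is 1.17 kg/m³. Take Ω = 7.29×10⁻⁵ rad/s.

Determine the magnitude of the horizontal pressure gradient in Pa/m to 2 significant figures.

Coriolis parameter at 66°S:
f = 2Ω sin φ = 2 × 7.29×10⁻⁵ × sin 66° = 1.33×10⁻⁴ s⁻¹
Wind speed in SI: 77.8 knots = 40.0 m/s
Geostrophic balance rearranged: |∂P/∂n| = f ρ V_g
|∂P/∂n| = 1.33×10⁻⁴ × 1.17 × 40.0 = 6.24×10⁻³ Pa/m

6.2×10⁻³ Pa/m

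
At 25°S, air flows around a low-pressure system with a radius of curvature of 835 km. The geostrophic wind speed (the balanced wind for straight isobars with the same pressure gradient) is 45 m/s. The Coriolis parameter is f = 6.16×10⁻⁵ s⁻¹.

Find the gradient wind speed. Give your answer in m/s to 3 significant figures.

28.8 m/s

Around a low, centrifugal force acts outward with Coriolis, so pressure-gradient force balances both:
(1/ρ)|∂P/∂n| = fV + V²/R  →  V² + fR·V − fR·V_g = 0
With fR = 6.16×10⁻⁵ × 835×10³ m = 51.4 m/s:
V = [−fR + √((fR)² + 4 fR V_g)]/2 = [−51.4 + √(51.4² + 4×51.4×45)]/2 = 28.8 m/s
Subgeostrophic (V < V_g = 45 m/s), as expected around a low.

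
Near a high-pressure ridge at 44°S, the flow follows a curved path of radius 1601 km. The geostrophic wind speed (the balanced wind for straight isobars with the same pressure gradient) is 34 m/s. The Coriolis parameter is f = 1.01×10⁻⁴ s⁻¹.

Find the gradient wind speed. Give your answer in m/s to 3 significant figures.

48.6 m/s

Around a high, pressure-gradient force acts outward with centrifugal, so Coriolis balances both:
fV = (1/ρ)|∂P/∂n| + V²/R  →  V² − fR·V + fR·V_g = 0
With fR = 1.01×10⁻⁴ × 1601×10³ m = 162 m/s:
V = [fR − √((fR)² − 4 fR V_g)]/2 = [162 − √(162² − 4×162×34)]/2 = 48.6 m/s
Supergeostrophic (V > V_g = 34 m/s), as expected around a high.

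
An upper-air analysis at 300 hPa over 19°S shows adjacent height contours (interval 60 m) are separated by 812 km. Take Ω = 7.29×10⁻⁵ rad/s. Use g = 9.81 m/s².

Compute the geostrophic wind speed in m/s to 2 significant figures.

15 m/s

Coriolis parameter at 19°S:
f = 2Ω sin φ = 2 × 7.29×10⁻⁵ × sin 19° = 4.75×10⁻⁵ s⁻¹
Height gradient: |∂Z/∂n| = 60 m / 812000 m = 7.39×10⁻⁵
On a pressure surface, geostrophic balance gives V_g = (g/f)|∂Z/∂n|:
V_g = 9.81 × 7.39×10⁻⁵ / 4.75×10⁻⁵ = 15.3 m/s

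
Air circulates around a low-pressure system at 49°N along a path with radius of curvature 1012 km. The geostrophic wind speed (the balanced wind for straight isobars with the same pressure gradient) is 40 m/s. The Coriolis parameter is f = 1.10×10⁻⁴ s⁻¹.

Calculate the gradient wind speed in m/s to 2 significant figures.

Around a low, centrifugal force acts outward with Coriolis, so pressure-gradient force balances both:
(1/ρ)|∂P/∂n| = fV + V²/R  →  V² + fR·V − fR·V_g = 0
With fR = 1.10×10⁻⁴ × 1012×10³ m = 111 m/s:
V = [−fR + √((fR)² + 4 fR V_g)]/2 = [−111 + √(111² + 4×111×40)]/2 = 31.2 m/s
Subgeostrophic (V < V_g = 40 m/s), as expected around a low.

31 m/s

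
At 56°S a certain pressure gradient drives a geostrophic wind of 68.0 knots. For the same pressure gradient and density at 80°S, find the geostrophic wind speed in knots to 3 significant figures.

57.2 knots

With the same pressure gradient and density, V_g ∝ 1/f ∝ 1/sin φ.
V₂ = V₁ · sin φ₁ / sin φ₂ = 68.0 × sin 56° / sin 80°
V₂ = 68.0 × 0.8290/0.9848 = 57.2 knots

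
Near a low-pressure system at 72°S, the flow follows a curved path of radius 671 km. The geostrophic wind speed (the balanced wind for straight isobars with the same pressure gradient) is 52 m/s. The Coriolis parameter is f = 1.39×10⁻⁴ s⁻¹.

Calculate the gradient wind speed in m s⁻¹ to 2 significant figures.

37 m s⁻¹

Around a low, centrifugal force acts outward with Coriolis, so pressure-gradient force balances both:
(1/ρ)|∂P/∂n| = fV + V²/R  →  V² + fR·V − fR·V_g = 0
With fR = 1.39×10⁻⁴ × 671×10³ m = 93.3 m/s:
V = [−fR + √((fR)² + 4 fR V_g)]/2 = [−93.3 + √(93.3² + 4×93.3×52)]/2 = 37.2 m/s
Subgeostrophic (V < V_g = 52 m/s), as expected around a low.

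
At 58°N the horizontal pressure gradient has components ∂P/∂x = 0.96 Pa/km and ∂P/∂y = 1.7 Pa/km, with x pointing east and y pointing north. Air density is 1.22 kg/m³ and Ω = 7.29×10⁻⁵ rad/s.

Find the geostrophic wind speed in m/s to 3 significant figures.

12.9 m/s

Coriolis parameter at 58°N:
f = 2Ω sin φ = 2 × 7.29×10⁻⁵ × sin 58° = 1.24×10⁻⁴ s⁻¹
Component geostrophic relations (x east, y north):
u_g = −(1/(fρ)) ∂P/∂y,  v_g = (1/(fρ)) ∂P/∂x
u_g = −(1.7×10⁻³)/(1.24×10⁻⁴ × 1.22) = −11.3 m/s;  v_g = (0.96×10⁻³)/(1.24×10⁻⁴ × 1.22) = 6.36 m/s
|V_g| = √(u_g² + v_g²) = 12.9 m/s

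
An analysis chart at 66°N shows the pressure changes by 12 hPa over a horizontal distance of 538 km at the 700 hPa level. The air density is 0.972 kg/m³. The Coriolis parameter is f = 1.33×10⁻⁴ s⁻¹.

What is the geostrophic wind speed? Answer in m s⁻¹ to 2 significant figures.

17 m s⁻¹

Pressure gradient: |∂P/∂n| = 1200 Pa / 538000 m = 2.23×10⁻³ Pa/m
Geostrophic balance (pressure-gradient force = Coriolis force):
V_g = (1/(fρ)) |∂P/∂n| = 2.23×10⁻³ / (1.33×10⁻⁴ × 0.972) = 17.3 m/s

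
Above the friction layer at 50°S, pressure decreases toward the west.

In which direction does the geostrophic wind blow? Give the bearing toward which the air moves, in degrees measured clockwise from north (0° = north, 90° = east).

180°

The pressure-gradient force points toward the west (bearing 270°).
Geostrophic balance: in the Southern Hemisphere the Coriolis force deflects motion to the left, so the geostrophic wind blows 90° to the left of the pressure-gradient force (low pressure on the right).
Rotating 270° by 90° counterclockwise gives 180° — the wind blows toward the south.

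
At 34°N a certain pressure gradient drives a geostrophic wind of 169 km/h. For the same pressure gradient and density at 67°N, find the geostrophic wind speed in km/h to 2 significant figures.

With the same pressure gradient and density, V_g ∝ 1/f ∝ 1/sin φ.
V₂ = V₁ · sin φ₁ / sin φ₂ = 169 × sin 34° / sin 67°
V₂ = 169 × 0.5592/0.9205 = 100 km/h

100 km/h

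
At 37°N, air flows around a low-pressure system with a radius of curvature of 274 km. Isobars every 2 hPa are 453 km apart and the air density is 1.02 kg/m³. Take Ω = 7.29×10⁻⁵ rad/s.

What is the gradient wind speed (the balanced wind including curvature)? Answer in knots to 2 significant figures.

8.2 knots

Coriolis parameter at 37°N:
f = 2Ω sin φ = 2 × 7.29×10⁻⁵ × sin 37° = 8.77×10⁻⁵ s⁻¹
Pressure gradient: |∂P/∂n| = 200 Pa / 453000 m = 4.42×10⁻⁴ Pa/m
Geostrophic speed: V_g = |∂P/∂n|/(fρ) = 4.42×10⁻⁴/(8.77×10⁻⁵ × 1.02) = 4.93 m/s
Around a low, centrifugal force acts outward with Coriolis, so pressure-gradient force balances both:
(1/ρ)|∂P/∂n| = fV + V²/R  →  V² + fR·V − fR·V_g = 0
With fR = 8.77×10⁻⁵ × 274×10³ m = 24.0 m/s:
V = [−fR + √((fR)² + 4 fR V_g)]/2 = [−24.0 + √(24.0² + 4×24.0×4.93)]/2 = 4.2 m/s
Subgeostrophic (V < V_g = 4.93 m/s), as expected around a low.
Converting: 4.2 m/s × 1.944 = 8.2 knots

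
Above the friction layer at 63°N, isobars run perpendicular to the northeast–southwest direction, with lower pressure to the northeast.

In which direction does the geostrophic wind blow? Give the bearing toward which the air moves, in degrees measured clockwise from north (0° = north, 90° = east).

The pressure-gradient force points toward the northeast (bearing 045°).
Geostrophic balance: in the Northern Hemisphere the Coriolis force deflects motion to the right, so the geostrophic wind blows 90° to the right of the pressure-gradient force (low pressure on the left).
Rotating 045° by 90° clockwise gives 135° — the wind blows toward the southeast.

135°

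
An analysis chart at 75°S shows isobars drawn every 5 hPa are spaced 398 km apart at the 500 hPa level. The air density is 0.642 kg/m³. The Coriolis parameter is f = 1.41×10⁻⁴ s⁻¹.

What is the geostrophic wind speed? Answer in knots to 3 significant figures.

Pressure gradient: |∂P/∂n| = 500 Pa / 398000 m = 1.26×10⁻³ Pa/m
Geostrophic balance (pressure-gradient force = Coriolis force):
V_g = (1/(fρ)) |∂P/∂n| = 1.26×10⁻³ / (1.41×10⁻⁴ × 0.642) = 13.9 m/s
Converting: 13.9 m/s × 1.944 = 27.0 knots

27.0 knots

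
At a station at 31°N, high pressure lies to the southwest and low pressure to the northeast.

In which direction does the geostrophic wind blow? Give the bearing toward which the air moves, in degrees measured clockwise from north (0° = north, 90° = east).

135°

The pressure-gradient force points toward the northeast (bearing 045°).
Geostrophic balance: in the Northern Hemisphere the Coriolis force deflects motion to the right, so the geostrophic wind blows 90° to the right of the pressure-gradient force (low pressure on the left).
Rotating 045° by 90° clockwise gives 135° — the wind blows toward the southeast.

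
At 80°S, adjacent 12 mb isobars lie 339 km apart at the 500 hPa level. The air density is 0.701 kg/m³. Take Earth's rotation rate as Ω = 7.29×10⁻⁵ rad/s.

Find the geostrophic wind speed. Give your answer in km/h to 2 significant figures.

130 km/h

Coriolis parameter at 80°S:
f = 2Ω sin φ = 2 × 7.29×10⁻⁵ × sin 80° = 1.44×10⁻⁴ s⁻¹
Pressure gradient: |∂P/∂n| = 1200 Pa / 339000 m = 3.54×10⁻³ Pa/m
Geostrophic balance (pressure-gradient force = Coriolis force):
V_g = (1/(fρ)) |∂P/∂n| = 3.54×10⁻³ / (1.44×10⁻⁴ × 0.701) = 35.2 m/s
Converting: 35.2 m/s × 3.6 = 130 km/h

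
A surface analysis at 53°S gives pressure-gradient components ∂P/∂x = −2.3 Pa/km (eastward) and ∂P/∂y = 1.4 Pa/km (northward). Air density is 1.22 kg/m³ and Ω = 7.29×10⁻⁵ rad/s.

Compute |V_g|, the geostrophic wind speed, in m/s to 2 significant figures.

19 m/s

Coriolis parameter at 53°S:
f = 2Ω sin φ = 2 × 7.29×10⁻⁵ × sin 53° = 1.16×10⁻⁴ s⁻¹
In the Southern Hemisphere f is negative: f = −1.16×10⁻⁴ s⁻¹.
Component geostrophic relations (x east, y north):
u_g = −(1/(fρ)) ∂P/∂y,  v_g = (1/(fρ)) ∂P/∂x
u_g = −(1.4×10⁻³)/(−1.16×10⁻⁴ × 1.22) = 9.86 m/s;  v_g = (−2.3×10⁻³)/(−1.16×10⁻⁴ × 1.22) = 16.2 m/s
|V_g| = √(u_g² + v_g²) = 19.0 m/s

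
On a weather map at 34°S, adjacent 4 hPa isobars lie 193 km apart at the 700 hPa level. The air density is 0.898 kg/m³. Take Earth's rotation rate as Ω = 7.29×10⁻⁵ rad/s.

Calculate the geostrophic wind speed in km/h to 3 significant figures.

102 km/h

Coriolis parameter at 34°S:
f = 2Ω sin φ = 2 × 7.29×10⁻⁵ × sin 34° = 8.15×10⁻⁵ s⁻¹
Pressure gradient: |∂P/∂n| = 400 Pa / 193000 m = 2.07×10⁻³ Pa/m
Geostrophic balance (pressure-gradient force = Coriolis force):
V_g = (1/(fρ)) |∂P/∂n| = 2.07×10⁻³ / (8.15×10⁻⁵ × 0.898) = 28.3 m/s
Converting: 28.3 m/s × 3.6 = 102 km/h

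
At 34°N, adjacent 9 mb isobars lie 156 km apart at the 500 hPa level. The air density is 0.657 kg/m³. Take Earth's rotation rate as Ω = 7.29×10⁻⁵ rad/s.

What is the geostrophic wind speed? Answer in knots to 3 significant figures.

209 knots

Coriolis parameter at 34°N:
f = 2Ω sin φ = 2 × 7.29×10⁻⁵ × sin 34° = 8.15×10⁻⁵ s⁻¹
Pressure gradient: |∂P/∂n| = 900 Pa / 156000 m = 5.77×10⁻³ Pa/m
Geostrophic balance (pressure-gradient force = Coriolis force):
V_g = (1/(fρ)) |∂P/∂n| = 5.77×10⁻³ / (8.15×10⁻⁵ × 0.657) = 108 m/s
Converting: 108 m/s × 1.944 = 209 knots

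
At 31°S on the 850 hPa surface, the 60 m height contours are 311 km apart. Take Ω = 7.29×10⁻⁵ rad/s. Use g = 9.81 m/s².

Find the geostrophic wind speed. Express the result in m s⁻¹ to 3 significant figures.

Coriolis parameter at 31°S:
f = 2Ω sin φ = 2 × 7.29×10⁻⁵ × sin 31° = 7.51×10⁻⁵ s⁻¹
Height gradient: |∂Z/∂n| = 60 m / 311000 m = 1.93×10⁻⁴
On a pressure surface, geostrophic balance gives V_g = (g/f)|∂Z/∂n|:
V_g = 9.81 × 1.93×10⁻⁴ / 7.51×10⁻⁵ = 25.2 m/s

25.2 m s⁻¹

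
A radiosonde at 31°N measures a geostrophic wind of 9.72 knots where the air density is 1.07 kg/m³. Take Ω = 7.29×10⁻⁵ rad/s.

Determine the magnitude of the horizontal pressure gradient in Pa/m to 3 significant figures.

4.02×10⁻⁴ Pa/m

Coriolis parameter at 31°N:
f = 2Ω sin φ = 2 × 7.29×10⁻⁵ × sin 31° = 7.51×10⁻⁵ s⁻¹
Wind speed in SI: 9.72 knots = 5.00 m/s
Geostrophic balance rearranged: |∂P/∂n| = f ρ V_g
|∂P/∂n| = 7.51×10⁻⁵ × 1.07 × 5.00 = 4.02×10⁻⁴ Pa/m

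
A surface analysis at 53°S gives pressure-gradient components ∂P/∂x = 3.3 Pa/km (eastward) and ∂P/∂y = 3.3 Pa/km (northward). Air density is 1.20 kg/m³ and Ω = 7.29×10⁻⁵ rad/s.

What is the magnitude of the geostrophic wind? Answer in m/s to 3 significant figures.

Coriolis parameter at 53°S:
f = 2Ω sin φ = 2 × 7.29×10⁻⁵ × sin 53° = 1.16×10⁻⁴ s⁻¹
In the Southern Hemisphere f is negative: f = −1.16×10⁻⁴ s⁻¹.
Component geostrophic relations (x east, y north):
u_g = −(1/(fρ)) ∂P/∂y,  v_g = (1/(fρ)) ∂P/∂x
u_g = −(3.3×10⁻³)/(−1.16×10⁻⁴ × 1.20) = 23.6 m/s;  v_g = (3.3×10⁻³)/(−1.16×10⁻⁴ × 1.20) = −23.6 m/s
|V_g| = √(u_g² + v_g²) = 33.4 m/s

33.4 m/s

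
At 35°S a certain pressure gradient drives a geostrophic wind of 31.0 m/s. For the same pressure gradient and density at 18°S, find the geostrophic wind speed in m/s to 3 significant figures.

With the same pressure gradient and density, V_g ∝ 1/f ∝ 1/sin φ.
V₂ = V₁ · sin φ₁ / sin φ₂ = 31.0 × sin 35° / sin 18°
V₂ = 31.0 × 0.5736/0.3090 = 57.5 m/s

57.5 m/s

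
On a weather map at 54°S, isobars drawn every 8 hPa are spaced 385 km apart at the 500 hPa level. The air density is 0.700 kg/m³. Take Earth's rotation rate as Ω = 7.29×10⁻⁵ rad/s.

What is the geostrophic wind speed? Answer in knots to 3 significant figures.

Coriolis parameter at 54°S:
f = 2Ω sin φ = 2 × 7.29×10⁻⁵ × sin 54° = 1.18×10⁻⁴ s⁻¹
Pressure gradient: |∂P/∂n| = 800 Pa / 385000 m = 2.08×10⁻³ Pa/m
Geostrophic balance (pressure-gradient force = Coriolis force):
V_g = (1/(fρ)) |∂P/∂n| = 2.08×10⁻³ / (1.18×10⁻⁴ × 0.700) = 25.2 m/s
Converting: 25.2 m/s × 1.944 = 48.9 knots

48.9 knots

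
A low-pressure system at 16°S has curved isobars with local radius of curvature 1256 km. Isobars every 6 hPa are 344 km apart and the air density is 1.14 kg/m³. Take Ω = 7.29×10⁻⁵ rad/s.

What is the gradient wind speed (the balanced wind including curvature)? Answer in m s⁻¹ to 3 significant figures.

Coriolis parameter at 16°S:
f = 2Ω sin φ = 2 × 7.29×10⁻⁵ × sin 16° = 4.02×10⁻⁵ s⁻¹
Pressure gradient: |∂P/∂n| = 600 Pa / 344000 m = 1.74×10⁻³ Pa/m
Geostrophic speed: V_g = |∂P/∂n|/(fρ) = 1.74×10⁻³/(4.02×10⁻⁵ × 1.14) = 38.1 m/s
Around a low, centrifugal force acts outward with Coriolis, so pressure-gradient force balances both:
(1/ρ)|∂P/∂n| = fV + V²/R  →  V² + fR·V − fR·V_g = 0
With fR = 4.02×10⁻⁵ × 1256×10³ m = 50.5 m/s:
V = [−fR + √((fR)² + 4 fR V_g)]/2 = [−50.5 + √(50.5² + 4×50.5×38.1)]/2 = 25.3 m/s
Subgeostrophic (V < V_g = 38.1 m/s), as expected around a low.

25.3 m s⁻¹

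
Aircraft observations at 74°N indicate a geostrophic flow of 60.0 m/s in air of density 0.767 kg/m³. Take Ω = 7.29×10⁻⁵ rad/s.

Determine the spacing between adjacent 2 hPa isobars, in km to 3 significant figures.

31.0 km

Coriolis parameter at 74°N:
f = 2Ω sin φ = 2 × 7.29×10⁻⁵ × sin 74° = 1.40×10⁻⁴ s⁻¹
Geostrophic balance rearranged: |∂P/∂n| = f ρ V_g
|∂P/∂n| = 1.40×10⁻⁴ × 0.767 × 60.0 = 6.45×10⁻³ Pa/m
Isobar spacing: Δn = ΔP/|∂P/∂n| = 200 Pa / 6.45×10⁻³ Pa/m = 31009 m ≈ 31.0 km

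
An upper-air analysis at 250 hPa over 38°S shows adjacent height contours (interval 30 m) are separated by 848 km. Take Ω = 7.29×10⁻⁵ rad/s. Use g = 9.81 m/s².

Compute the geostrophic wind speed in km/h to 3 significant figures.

Coriolis parameter at 38°S:
f = 2Ω sin φ = 2 × 7.29×10⁻⁵ × sin 38° = 8.98×10⁻⁵ s⁻¹
Height gradient: |∂Z/∂n| = 30 m / 848000 m = 3.54×10⁻⁵
On a pressure surface, geostrophic balance gives V_g = (g/f)|∂Z/∂n|:
V_g = 9.81 × 3.54×10⁻⁵ / 8.98×10⁻⁵ = 3.87 m/s
Converting: 3.87 m/s × 3.6 = 13.9 km/h

13.9 km/h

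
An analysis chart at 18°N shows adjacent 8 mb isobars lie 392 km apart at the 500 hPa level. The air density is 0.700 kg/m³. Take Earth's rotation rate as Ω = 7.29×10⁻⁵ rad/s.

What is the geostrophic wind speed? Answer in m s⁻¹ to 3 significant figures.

Coriolis parameter at 18°N:
f = 2Ω sin φ = 2 × 7.29×10⁻⁵ × sin 18° = 4.51×10⁻⁵ s⁻¹
Pressure gradient: |∂P/∂n| = 800 Pa / 392000 m = 2.04×10⁻³ Pa/m
Geostrophic balance (pressure-gradient force = Coriolis force):
V_g = (1/(fρ)) |∂P/∂n| = 2.04×10⁻³ / (4.51×10⁻⁵ × 0.700) = 64.7 m/s

64.7 m s⁻¹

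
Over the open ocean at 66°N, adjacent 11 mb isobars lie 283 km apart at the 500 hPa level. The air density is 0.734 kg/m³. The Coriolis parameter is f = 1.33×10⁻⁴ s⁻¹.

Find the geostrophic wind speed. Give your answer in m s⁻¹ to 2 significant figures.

40 m s⁻¹

Pressure gradient: |∂P/∂n| = 1100 Pa / 283000 m = 3.89×10⁻³ Pa/m
Geostrophic balance (pressure-gradient force = Coriolis force):
V_g = (1/(fρ)) |∂P/∂n| = 3.89×10⁻³ / (1.33×10⁻⁴ × 0.734) = 39.8 m/s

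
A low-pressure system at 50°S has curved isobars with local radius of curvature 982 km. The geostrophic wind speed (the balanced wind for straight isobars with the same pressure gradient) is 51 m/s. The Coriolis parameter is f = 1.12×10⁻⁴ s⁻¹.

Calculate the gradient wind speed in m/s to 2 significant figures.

Around a low, centrifugal force acts outward with Coriolis, so pressure-gradient force balances both:
(1/ρ)|∂P/∂n| = fV + V²/R  →  V² + fR·V − fR·V_g = 0
With fR = 1.12×10⁻⁴ × 982×10³ m = 110 m/s:
V = [−fR + √((fR)² + 4 fR V_g)]/2 = [−110 + √(110² + 4×110×51)]/2 = 37.9 m/s
Subgeostrophic (V < V_g = 51 m/s), as expected around a low.

38 m/s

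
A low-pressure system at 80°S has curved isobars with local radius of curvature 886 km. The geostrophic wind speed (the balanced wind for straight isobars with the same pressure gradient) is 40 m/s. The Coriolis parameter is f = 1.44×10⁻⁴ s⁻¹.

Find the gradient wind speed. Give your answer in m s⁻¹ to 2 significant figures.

32 m s⁻¹

Around a low, centrifugal force acts outward with Coriolis, so pressure-gradient force balances both:
(1/ρ)|∂P/∂n| = fV + V²/R  →  V² + fR·V − fR·V_g = 0
With fR = 1.44×10⁻⁴ × 886×10³ m = 128 m/s:
V = [−fR + √((fR)² + 4 fR V_g)]/2 = [−128 + √(128² + 4×128×40)]/2 = 32 m/s
Subgeostrophic (V < V_g = 40 m/s), as expected around a low.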